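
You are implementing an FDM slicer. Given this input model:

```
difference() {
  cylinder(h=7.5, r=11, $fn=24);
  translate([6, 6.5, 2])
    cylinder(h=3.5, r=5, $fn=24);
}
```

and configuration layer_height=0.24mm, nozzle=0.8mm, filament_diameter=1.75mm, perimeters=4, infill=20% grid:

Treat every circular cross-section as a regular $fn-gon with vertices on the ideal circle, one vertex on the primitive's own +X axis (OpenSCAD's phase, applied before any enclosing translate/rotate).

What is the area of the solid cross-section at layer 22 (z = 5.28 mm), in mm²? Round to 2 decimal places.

320.14 mm²

At z = 5.28 mm: the r=11 cylinder contributes a regular 24-gon of circumradius 11 (area = (24/2)·11.000²·sin(360°/24) = 375.81 mm²); the r=5 cylinder at (6, 6.5) gives a regular 24-gon of circumradius 5 (constant along its height) (area = (24/2)·5.000²·sin(360°/24) = 77.65 mm²); Subtracting the remaining from the first: starting from the r=11 cylinder (375.81 mm²), the r=5 cylinder at (6, 6.5) partially overlaps it — only the 55.67 mm² overlap (of its 77.65 mm²) is removed, clipping the outline — area = 320.14 mm². Overall, the cross-section is a single solid region. Net area = 320.14 mm².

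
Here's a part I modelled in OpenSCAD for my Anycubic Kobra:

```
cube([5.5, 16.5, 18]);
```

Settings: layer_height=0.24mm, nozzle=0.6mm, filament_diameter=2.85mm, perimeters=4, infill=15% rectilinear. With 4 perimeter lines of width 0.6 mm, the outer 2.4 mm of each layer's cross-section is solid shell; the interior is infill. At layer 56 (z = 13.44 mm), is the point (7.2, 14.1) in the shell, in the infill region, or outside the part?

outside

At z = 13.44 mm: the cube is present — its section is the full 5.5×16.5 rectangle. Overall, the cross-section is a single solid region. The nearest boundary edge runs (5.50, 0.00)→(5.50, 16.50); distance from the point to it = 1.70 mm. The point is not inside any of the regions above, so it lies outside the cross-section (1.70 mm from the nearest boundary).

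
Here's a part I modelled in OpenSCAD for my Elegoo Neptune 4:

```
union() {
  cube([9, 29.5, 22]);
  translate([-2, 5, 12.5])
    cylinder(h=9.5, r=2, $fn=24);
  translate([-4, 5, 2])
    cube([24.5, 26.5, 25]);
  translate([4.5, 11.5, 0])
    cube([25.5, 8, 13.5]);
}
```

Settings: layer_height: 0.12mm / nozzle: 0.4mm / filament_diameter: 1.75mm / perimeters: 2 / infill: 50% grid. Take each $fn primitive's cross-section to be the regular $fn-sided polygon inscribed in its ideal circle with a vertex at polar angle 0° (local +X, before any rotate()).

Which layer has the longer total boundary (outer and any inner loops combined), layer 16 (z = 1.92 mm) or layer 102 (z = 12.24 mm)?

layer 102 (z = 12.24 mm)

Layer 16 (z = 1.92): the cube (footprint 9×29.5) is included at this height (perimeter 77.00 mm); the cylinder at (-2, 5) does not reach this height (z outside [12.5, 22]); the cube at (-4, 5) does not reach this height (z outside [2, 27]); the cube at (4.5, 11.5) is present — its section is the full 25.5×8 rectangle (perimeter 67.00 mm); Taking the union: the regions partially overlap (shared area 36.00 mm²), so the edge portions inside another operand are dropped and the merged outline is re-measured after clipping — boundary = 119.00 mm. So its perimeter = 119.00 mm. Layer 102 (z = 12.24): the cube (footprint 9×29.5) is included at this height (perimeter 77.00 mm); the cylinder at (-2, 5) is not intersected at this z (z outside [12.5, 22]); the cube at (-4, 5) (footprint 24.5×26.5) is included at this height (perimeter 102.00 mm); the 25.5×8 cube at (4.5, 11.5) contributes its full rectangle (perimeter 67.00 mm); Taking the union: the regions partially overlap (shared area 348.50 mm²), so the edge portions inside another operand are dropped and the merged outline is re-measured after clipping — boundary = 131.00 mm. So its perimeter = 131.00 mm. Layer 102 is larger (131.00 vs 119.00 mm).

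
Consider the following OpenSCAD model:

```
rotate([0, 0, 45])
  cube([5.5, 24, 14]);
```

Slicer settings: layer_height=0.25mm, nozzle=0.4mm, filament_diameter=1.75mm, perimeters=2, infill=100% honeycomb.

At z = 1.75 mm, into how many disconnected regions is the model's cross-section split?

At z = 1.75 mm: the cube is present — its section is the full 5.5×24 rectangle; (whole slice rotated 45° about Z — lengths, areas and connectivity unchanged). The result has 1 disconnected region.

1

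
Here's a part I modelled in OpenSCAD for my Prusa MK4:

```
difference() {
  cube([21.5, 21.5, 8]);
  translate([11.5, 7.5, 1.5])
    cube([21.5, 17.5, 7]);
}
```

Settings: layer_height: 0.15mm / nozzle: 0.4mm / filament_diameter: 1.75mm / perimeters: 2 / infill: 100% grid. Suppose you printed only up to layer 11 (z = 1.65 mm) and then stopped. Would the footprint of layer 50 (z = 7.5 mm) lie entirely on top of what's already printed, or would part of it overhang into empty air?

entirely on top

Compare the two slices. At z = 1.65: the cube is present — its section is the full 21.5×21.5 rectangle (area 462.25 mm²); the cube at (11.5, 7.5) (footprint 21.5×17.5) is included at this height (area 376.25 mm²); Subtracting the remaining from the first: starting from the 21.5×21.5 cube (462.25 mm²), the 21.5×17.5 cube at (11.5, 7.5) partially overlaps it — only the 140.00 mm² overlap (of its 376.25 mm²) is removed, clipping the outline — area = 322.25 mm². At z = 7.5: the cube (footprint 21.5×21.5) is included at this height (area 462.25 mm²); the cube at (11.5, 7.5) (footprint 21.5×17.5) is included at this height (area 376.25 mm²); After the difference (first − rest): starting from the 21.5×21.5 cube (462.25 mm²), the 21.5×17.5 cube at (11.5, 7.5) partially overlaps it — only the 140.00 mm² overlap (of its 376.25 mm²) is removed, clipping the outline — area = 322.25 mm². Checking containment: the cross-section at z = 7.5 is a subset of the cross-section at z = 1.65.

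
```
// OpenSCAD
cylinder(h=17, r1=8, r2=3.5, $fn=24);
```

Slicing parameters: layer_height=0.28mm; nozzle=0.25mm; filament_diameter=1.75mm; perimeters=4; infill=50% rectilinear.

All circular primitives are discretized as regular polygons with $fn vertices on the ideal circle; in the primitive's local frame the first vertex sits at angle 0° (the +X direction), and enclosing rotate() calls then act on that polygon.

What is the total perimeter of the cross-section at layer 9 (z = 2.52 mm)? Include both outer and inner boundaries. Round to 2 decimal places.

At z = 2.52 mm: the cone: at t=0.148 of its height the radius interpolates to r₁+(r₂−r₁)t = 7.333, giving a regular 24-gon of that circumradius (perimeter = 2·24·7.333·sin(180°/24) = 45.94 mm). Overall, the cross-section is a single solid region. Total boundary length (outer) = 45.94 mm.

45.94 mm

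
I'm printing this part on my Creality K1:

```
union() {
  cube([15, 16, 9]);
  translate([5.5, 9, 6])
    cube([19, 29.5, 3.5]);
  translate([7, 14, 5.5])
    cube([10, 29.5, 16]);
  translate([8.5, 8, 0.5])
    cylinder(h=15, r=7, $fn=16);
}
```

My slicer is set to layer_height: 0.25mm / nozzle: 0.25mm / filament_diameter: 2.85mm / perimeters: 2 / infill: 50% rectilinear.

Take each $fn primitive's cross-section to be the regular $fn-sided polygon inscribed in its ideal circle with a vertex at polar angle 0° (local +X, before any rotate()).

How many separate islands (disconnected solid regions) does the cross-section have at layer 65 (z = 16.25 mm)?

At z = 16.25 mm: the cube is not intersected at this z (z outside [0, 9]); the cube at (5.5, 9) does not reach this height (z outside [6, 9.5]); the cube at (7, 14) (footprint 10×29.5) is included at this height; the cylinder at (8.5, 8) is not intersected at this z (z outside [0.5, 15.5]); Merging all regions: only the 10×29.5 cube at (7, 14) is present, so the union is just that shape — 1 connected region. Overall, the cross-section is a single solid region. Island count = 1.

1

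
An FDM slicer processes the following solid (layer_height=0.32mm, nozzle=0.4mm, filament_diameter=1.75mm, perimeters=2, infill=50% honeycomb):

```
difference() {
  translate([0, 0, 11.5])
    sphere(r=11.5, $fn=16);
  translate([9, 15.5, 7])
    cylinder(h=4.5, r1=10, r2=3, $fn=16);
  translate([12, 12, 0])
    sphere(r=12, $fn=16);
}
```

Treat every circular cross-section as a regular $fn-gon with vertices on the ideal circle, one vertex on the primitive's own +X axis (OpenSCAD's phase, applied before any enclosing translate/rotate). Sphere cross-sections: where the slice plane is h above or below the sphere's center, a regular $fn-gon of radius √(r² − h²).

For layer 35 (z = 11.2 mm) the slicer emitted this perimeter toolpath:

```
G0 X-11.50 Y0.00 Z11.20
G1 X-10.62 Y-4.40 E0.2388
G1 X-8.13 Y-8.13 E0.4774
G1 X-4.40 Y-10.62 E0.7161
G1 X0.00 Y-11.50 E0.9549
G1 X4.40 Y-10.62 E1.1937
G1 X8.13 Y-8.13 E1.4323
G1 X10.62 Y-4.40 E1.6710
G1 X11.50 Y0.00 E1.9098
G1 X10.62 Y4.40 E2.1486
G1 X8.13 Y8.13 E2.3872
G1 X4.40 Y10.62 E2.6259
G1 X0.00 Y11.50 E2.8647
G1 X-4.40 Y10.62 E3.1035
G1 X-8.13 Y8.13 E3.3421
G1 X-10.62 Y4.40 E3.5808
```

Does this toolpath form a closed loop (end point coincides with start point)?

Start point (G0): (-11.50, 0.00). End point (last G1): the path does not return to the start — open.

no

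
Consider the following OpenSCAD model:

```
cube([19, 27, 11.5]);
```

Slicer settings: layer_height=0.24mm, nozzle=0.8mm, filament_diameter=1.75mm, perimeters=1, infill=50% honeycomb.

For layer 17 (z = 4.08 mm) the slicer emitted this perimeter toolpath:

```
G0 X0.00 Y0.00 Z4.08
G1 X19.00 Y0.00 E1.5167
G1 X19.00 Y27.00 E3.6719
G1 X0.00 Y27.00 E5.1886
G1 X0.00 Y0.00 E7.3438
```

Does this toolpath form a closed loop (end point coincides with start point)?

Start point (G0): (0.00, 0.00). End point (last G1): the path returns to the start — closed.

yes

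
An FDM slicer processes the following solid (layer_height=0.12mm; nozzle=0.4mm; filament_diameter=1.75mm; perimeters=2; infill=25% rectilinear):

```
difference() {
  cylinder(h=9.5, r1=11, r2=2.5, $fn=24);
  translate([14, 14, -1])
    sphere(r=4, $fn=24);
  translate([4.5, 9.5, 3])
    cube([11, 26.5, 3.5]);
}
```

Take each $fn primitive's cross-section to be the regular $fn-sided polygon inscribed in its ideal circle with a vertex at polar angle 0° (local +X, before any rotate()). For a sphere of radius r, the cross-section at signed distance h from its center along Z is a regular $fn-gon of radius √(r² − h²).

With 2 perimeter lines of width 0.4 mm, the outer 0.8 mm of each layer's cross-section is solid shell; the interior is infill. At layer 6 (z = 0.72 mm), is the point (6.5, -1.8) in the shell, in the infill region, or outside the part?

At z = 0.72 mm: the cone contributes a regular 24-gon of circumradius 10.356 (interpolated between r1=11 and r2=2.5 at t=0.076); the sphere at (14, 14): section is a regular 24-gon, circumradius = √(r²−h²) = √(4²−1.72²) = 3.611; the cube at (4.5, 9.5) is absent (z outside [3, 6.5]); Taking the first minus the rest: starting from the cone, the r=4 sphere at (14, 14) misses the remaining region (no effect) — 1 connected region. Overall, the cross-section is a single solid region. The nearest boundary edge runs (10.00, -2.68)→(8.97, -5.18); distance from the point to it = 3.57 mm. The point is inside the cross-section and 3.57 mm from the nearest boundary — more than the 0.8 mm shell width (2 × 0.4), so it's in the infill interior.

infill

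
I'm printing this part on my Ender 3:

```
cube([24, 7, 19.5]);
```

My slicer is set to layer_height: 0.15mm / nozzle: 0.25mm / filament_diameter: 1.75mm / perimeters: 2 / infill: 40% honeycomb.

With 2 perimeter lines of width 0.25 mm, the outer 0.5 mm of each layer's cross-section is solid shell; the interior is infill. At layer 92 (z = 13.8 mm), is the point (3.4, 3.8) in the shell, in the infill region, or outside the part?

infill

At z = 13.8 mm: the cube is present — its section is the full 24×7 rectangle. Overall, the cross-section is a single solid region. The nearest boundary edge runs (24.00, 7.00)→(0.00, 7.00); distance from the point to it = 3.20 mm. The point is inside the cross-section and 3.20 mm from the nearest boundary — more than the 0.5 mm shell width (2 × 0.25), so it's in the infill interior.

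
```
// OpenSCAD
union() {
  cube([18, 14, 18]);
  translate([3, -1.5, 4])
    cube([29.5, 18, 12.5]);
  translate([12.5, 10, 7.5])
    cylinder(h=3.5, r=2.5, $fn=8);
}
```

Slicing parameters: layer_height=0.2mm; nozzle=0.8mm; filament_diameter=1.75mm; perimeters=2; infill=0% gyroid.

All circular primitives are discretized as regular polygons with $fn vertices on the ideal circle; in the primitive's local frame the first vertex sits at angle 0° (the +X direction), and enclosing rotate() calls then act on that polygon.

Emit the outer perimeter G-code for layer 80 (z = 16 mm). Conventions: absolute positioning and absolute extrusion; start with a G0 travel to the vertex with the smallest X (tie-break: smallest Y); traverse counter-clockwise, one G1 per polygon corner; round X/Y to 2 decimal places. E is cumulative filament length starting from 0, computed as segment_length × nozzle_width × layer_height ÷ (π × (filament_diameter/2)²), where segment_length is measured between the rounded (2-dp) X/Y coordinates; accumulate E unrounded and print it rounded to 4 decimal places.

G0 X0.00 Y0.00 Z16.00
G1 X3.00 Y0.00 E0.1996
G1 X3.00 Y-1.50 E0.2993
G1 X32.50 Y-1.50 E2.2617
G1 X32.50 Y16.50 E3.4591
G1 X3.00 Y16.50 E5.4214
G1 X3.00 Y14.00 E5.5877
G1 X0.00 Y14.00 E5.7873
G1 X0.00 Y0.00 E6.7185

At z = 16 mm: the 18×14 cube contributes its full rectangle; the 29.5×18 cube at (3, -1.5) contributes its full rectangle; the cylinder at (12.5, 10) is not intersected at this z (z outside [7.5, 11]); Taking the union: the regions partially overlap (shared area 210.00 mm²), so overlapping operands fuse into one piece — 1 connected region. The outline is a single polygon with 8 vertices. Extrusion per mm of travel: 0.8 × 0.2 / (π × 0.875²) = 0.066520. Accumulating E over each segment gives final E = 6.7185.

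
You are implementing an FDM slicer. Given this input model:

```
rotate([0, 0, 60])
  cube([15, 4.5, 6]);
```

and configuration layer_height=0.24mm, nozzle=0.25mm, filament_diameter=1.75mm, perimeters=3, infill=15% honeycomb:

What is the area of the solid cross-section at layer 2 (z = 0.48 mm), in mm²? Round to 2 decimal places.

67.50 mm²

At z = 0.48 mm: the cube is present — its section is the full 15×4.5 rectangle (area 67.50 mm²); (rotated 60° about Z; rotation is an isometry so areas/perimeters/island counts are preserved). Overall, the cross-section is a single solid region. Net area = 67.50 mm².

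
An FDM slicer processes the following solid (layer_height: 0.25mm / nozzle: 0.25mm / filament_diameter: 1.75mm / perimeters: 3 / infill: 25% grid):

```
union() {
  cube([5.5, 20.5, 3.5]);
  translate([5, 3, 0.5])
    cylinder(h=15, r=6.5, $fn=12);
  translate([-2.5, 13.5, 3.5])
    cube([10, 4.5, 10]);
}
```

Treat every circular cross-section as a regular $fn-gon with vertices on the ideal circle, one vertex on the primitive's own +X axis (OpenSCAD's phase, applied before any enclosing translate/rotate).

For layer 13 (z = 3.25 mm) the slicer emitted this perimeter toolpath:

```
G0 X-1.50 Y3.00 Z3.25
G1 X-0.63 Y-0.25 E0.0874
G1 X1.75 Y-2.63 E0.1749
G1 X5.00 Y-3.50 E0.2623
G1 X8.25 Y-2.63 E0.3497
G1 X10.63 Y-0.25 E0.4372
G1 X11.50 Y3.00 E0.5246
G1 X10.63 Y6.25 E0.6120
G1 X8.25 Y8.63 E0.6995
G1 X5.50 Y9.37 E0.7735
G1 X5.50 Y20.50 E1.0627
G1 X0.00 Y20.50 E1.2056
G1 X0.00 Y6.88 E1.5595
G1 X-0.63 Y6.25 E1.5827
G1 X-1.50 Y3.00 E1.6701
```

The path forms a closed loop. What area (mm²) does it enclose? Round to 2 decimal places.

191.78 mm²

Apply the shoelace formula to the sequence of (X, Y) vertices; enclosed area = 191.78 mm².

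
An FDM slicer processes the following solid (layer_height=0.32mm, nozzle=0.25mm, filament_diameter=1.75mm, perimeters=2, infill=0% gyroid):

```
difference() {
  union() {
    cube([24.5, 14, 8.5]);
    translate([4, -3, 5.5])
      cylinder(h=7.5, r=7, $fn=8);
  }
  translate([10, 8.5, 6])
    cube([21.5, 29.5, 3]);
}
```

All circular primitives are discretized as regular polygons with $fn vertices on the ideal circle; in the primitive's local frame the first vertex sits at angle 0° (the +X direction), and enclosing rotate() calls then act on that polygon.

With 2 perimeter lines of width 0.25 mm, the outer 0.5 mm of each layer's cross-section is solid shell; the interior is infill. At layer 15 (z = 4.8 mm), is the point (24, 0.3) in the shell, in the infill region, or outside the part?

At z = 4.8 mm: the 24.5×14 cube contributes its full rectangle; the cylinder at (4, -3) is absent (z outside [5.5, 13]); Combining (union): only the 24.5×14 cube is present, so the union is just that shape — 1 connected region; the cube at (10, 8.5) does not reach this height (z outside [6, 9]); Subtracting the remaining from the first: none of the subtracted shapes is present at this height, so the result so far is unchanged — 1 connected region. Overall, the cross-section is a single solid region. The nearest boundary edge runs (0.00, 0.00)→(24.50, 0.00); distance from the point to it = 0.30 mm. The point is inside the cross-section, 0.30 mm from the nearest boundary — within the 0.5 mm shell band (2 × 0.25).

shell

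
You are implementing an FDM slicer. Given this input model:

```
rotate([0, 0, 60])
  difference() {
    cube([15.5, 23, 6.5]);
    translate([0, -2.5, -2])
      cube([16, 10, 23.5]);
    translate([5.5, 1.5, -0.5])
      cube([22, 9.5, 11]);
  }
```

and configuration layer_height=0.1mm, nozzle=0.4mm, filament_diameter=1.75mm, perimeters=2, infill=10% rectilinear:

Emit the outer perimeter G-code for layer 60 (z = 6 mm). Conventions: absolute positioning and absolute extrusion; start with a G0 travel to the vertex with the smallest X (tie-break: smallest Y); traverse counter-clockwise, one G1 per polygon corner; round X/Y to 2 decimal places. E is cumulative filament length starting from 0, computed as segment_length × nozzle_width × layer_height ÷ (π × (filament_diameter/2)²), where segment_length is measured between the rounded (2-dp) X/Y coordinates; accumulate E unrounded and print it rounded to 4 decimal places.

G0 X-19.92 Y11.50 Z6.00
G1 X-6.50 Y3.75 E0.2577
G1 X-3.75 Y8.51 E0.3491
G1 X-6.78 Y10.26 E0.4073
G1 X-1.78 Y18.92 E0.5736
G1 X-12.17 Y24.92 E0.7732
G1 X-19.92 Y11.50 E1.0309

At z = 6 mm: the cube (footprint 15.5×23) is included at this height; the cube at (0, -2.5) is present — its section is the full 16×10 rectangle; the 22×9.5 cube at (5.5, 1.5) contributes its full rectangle; Taking the first minus the rest: starting from the 15.5×23 cube, the 16×10 cube at (0, -2.5) partially overlaps it — only the 116.25 mm² overlap (of its 160.00 mm²) is removed, clipping the outline; the 22×9.5 cube at (5.5, 1.5) partially overlaps it — only the 35.00 mm² overlap (of its 209.00 mm²) is removed, clipping the outline — 1 connected region; (rotated 60° about Z; rotation is an isometry so areas/perimeters/island counts are preserved). The outline is a single polygon with 6 vertices. Extrusion per mm of travel: 0.4 × 0.1 / (π × 0.875²) = 0.016630. Accumulating E over each segment gives final E = 1.0309.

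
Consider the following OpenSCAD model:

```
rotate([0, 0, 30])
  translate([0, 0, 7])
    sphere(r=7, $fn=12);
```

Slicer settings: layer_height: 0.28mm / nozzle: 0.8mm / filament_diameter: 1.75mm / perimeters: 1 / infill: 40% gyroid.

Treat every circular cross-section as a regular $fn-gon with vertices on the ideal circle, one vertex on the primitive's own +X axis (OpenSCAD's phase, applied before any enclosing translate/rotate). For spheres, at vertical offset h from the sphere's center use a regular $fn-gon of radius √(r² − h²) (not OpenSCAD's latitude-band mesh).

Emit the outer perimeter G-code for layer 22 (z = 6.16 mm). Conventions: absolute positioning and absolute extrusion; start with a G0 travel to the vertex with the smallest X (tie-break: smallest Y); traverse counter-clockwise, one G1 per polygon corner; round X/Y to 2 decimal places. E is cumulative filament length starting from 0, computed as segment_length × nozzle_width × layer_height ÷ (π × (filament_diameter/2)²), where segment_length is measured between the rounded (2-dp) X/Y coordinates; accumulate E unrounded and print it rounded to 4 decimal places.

At z = 6.16 mm: the r=7 sphere slices to a regular 12-gon of circumradius 6.949 (√(r²−h²) with h=0.84 from center); (rotated 30° about Z; rotation is an isometry so areas/perimeters/island counts are preserved). The outline is a single polygon with 12 vertices. Extrusion per mm of travel: 0.8 × 0.28 / (π × 0.875²) = 0.093128. Accumulating E over each segment gives final E = 4.0199.

G0 X-6.95 Y0.00 Z6.16
G1 X-6.02 Y-3.47 E0.3346
G1 X-3.47 Y-6.02 E0.6704
G1 X0.00 Y-6.95 E1.0050
G1 X3.47 Y-6.02 E1.3395
G1 X6.02 Y-3.47 E1.6754
G1 X6.95 Y0.00 E2.0099
G1 X6.02 Y3.47 E2.3445
G1 X3.47 Y6.02 E2.6803
G1 X0.00 Y6.95 E3.0149
G1 X-3.47 Y6.02 E3.3495
G1 X-6.02 Y3.47 E3.6853
G1 X-6.95 Y0.00 E4.0199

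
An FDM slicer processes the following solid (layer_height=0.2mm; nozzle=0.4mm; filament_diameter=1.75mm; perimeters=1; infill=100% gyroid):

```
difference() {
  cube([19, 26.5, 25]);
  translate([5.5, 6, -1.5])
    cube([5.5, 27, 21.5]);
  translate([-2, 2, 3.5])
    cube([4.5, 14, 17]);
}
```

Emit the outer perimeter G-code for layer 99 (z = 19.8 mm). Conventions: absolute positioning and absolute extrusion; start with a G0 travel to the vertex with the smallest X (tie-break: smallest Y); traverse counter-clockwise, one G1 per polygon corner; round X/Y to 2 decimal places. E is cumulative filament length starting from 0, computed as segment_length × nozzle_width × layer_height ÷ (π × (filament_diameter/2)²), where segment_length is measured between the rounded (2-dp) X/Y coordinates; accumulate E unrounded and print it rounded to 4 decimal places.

At z = 19.8 mm: the 19×26.5 cube contributes its full rectangle; the cube at (5.5, 6) (footprint 5.5×27) is included at this height; the cube at (-2, 2) is present — its section is the full 4.5×14 rectangle; Subtracting the remaining from the first: starting from the 19×26.5 cube, the 5.5×27 cube at (5.5, 6) partially overlaps it — only the 112.75 mm² overlap (of its 148.50 mm²) is removed, clipping the outline; the 4.5×14 cube at (-2, 2) partially overlaps it — only the 35.00 mm² overlap (of its 63.00 mm²) is removed, clipping the outline — 1 connected region. The outline is a single polygon with 12 vertices. Extrusion per mm of travel: 0.4 × 0.2 / (π × 0.875²) = 0.033260. Accumulating E over each segment gives final E = 4.5566.

G0 X0.00 Y0.00 Z19.80
G1 X19.00 Y0.00 E0.6319
G1 X19.00 Y26.50 E1.5133
G1 X11.00 Y26.50 E1.7794
G1 X11.00 Y6.00 E2.4612
G1 X5.50 Y6.00 E2.6442
G1 X5.50 Y26.50 E3.3260
G1 X0.00 Y26.50 E3.5089
G1 X0.00 Y16.00 E3.8582
G1 X2.50 Y16.00 E3.9413
G1 X2.50 Y2.00 E4.4070
G1 X0.00 Y2.00 E4.4901
G1 X0.00 Y0.00 E4.5566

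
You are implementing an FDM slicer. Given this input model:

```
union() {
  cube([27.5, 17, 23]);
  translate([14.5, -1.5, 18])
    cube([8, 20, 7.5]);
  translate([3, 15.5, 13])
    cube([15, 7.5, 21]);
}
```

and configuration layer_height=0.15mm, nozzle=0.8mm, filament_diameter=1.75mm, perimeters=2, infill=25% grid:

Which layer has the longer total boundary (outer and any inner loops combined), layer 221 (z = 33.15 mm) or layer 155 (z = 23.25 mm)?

layer 155 (z = 23.25 mm)

Layer 221 (z = 33.15): the cube is absent (z outside [0, 23]); the cube at (14.5, -1.5) is not intersected at this z (z outside [18, 25.5]); the cube at (3, 15.5) (footprint 15×7.5) is included at this height (perimeter 45.00 mm); Combining (union): only the 15×7.5 cube at (3, 15.5) is present, so the union is just that shape — boundary = 45.00 mm. So its perimeter = 45.00 mm. Layer 155 (z = 23.25): the cube does not reach this height (z outside [0, 23]); the cube at (14.5, -1.5) (footprint 8×20) is included at this height (perimeter 56.00 mm); the 15×7.5 cube at (3, 15.5) contributes its full rectangle (perimeter 45.00 mm); Taking the union: the regions partially overlap (shared area 10.50 mm²), so the edge portions inside another operand are dropped and the merged outline is re-measured after clipping — boundary = 88.00 mm. So its perimeter = 88.00 mm. Layer 155 is larger (88.00 vs 45.00 mm).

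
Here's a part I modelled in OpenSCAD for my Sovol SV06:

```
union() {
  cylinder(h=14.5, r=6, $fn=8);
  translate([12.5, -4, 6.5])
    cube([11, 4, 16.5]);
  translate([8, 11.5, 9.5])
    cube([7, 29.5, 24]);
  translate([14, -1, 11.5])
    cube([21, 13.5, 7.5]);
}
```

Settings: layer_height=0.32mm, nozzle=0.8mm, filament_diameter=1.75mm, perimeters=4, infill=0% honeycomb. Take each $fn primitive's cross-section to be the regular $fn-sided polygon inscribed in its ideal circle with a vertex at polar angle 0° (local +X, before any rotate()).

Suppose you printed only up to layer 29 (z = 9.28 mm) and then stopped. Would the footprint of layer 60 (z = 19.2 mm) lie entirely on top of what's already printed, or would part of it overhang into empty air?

part overhangs

Compare the two slices. At z = 9.28: the r=6 cylinder contributes a regular 8-gon of circumradius 6 (area = (8/2)·6.000²·sin(360°/8) = 101.82 mm²); the cube at (12.5, -4) is present — its section is the full 11×4 rectangle (area 44.00 mm²); the cube at (8, 11.5) does not reach this height (z outside [9.5, 33.5]); the cube at (14, -1) does not reach this height (z outside [11.5, 19]); Combining (union): the 2 present regions are separate (no shared area or edge), so areas and boundary lengths simply add and each stays a separate island — area = 145.82 mm². At z = 19.2: the cylinder does not reach this height (z outside [0, 14.5]); the cube at (12.5, -4) is present — its section is the full 11×4 rectangle (area 44.00 mm²); the cube at (8, 11.5) (footprint 7×29.5) is included at this height (area 206.50 mm²); the cube at (14, -1) does not reach this height (z outside [11.5, 19]); Combining (union): the 2 present regions are separate (no shared area or edge), so areas and boundary lengths simply add and each stays a separate island — area = 250.50 mm². Checking containment: at z = 19.2 the cross-section extends beyond the z = 9.28 cross-section by about 206.50 mm².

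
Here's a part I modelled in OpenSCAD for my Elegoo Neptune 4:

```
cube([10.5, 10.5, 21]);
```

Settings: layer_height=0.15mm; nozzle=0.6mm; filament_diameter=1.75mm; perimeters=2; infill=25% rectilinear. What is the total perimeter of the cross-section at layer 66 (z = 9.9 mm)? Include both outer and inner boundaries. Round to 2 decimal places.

At z = 9.9 mm: the 10.5×10.5 cube contributes its full rectangle (perimeter 42.00 mm). Overall, the cross-section is a single solid region. Total boundary length (outer) = 42.00 mm.

42.00 mm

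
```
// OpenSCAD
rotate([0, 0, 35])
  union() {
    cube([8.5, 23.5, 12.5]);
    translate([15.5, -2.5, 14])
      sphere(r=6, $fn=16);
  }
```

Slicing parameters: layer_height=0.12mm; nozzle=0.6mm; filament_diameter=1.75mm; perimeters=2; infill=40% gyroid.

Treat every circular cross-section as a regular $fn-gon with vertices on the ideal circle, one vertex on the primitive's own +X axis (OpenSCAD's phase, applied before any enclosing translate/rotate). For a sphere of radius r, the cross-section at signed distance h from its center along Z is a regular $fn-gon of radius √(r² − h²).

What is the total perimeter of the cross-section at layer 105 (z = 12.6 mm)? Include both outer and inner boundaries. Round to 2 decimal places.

At z = 12.6 mm: the cube is absent (z outside [0, 12.5]); the sphere at (15.5, -2.5): section is a regular 16-gon, circumradius = √(r²−h²) = √(6²−1.4²) = 5.834 (perimeter = 2·16·5.834·sin(180°/16) = 36.42 mm); Combining (union): only the r=6 sphere at (15.5, -2.5) is present, so the union is just that shape — boundary = 36.42 mm; (rotated 35° about Z; rotation is an isometry so areas/perimeters/island counts are preserved). Overall, the cross-section is a single solid region. Total boundary length (outer) = 36.42 mm.

36.42 mm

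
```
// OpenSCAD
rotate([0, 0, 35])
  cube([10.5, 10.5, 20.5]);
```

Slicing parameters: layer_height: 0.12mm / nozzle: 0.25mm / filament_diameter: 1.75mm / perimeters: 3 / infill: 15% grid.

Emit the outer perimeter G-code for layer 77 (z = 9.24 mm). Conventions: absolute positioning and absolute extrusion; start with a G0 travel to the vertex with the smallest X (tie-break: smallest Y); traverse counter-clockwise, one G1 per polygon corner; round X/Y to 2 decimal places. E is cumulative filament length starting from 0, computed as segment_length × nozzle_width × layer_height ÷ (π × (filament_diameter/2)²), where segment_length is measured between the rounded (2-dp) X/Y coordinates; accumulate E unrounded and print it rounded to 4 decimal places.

At z = 9.24 mm: the cube is present — its section is the full 10.5×10.5 rectangle; (rotated 35° about Z; rotation is an isometry so areas/perimeters/island counts are preserved). The outline is a single polygon with 4 vertices. Extrusion per mm of travel: 0.25 × 0.12 / (π × 0.875²) = 0.012473. Accumulating E over each segment gives final E = 0.5237.

G0 X-6.02 Y8.60 Z9.24
G1 X0.00 Y0.00 E0.1309
G1 X8.60 Y6.02 E0.2619
G1 X2.58 Y14.62 E0.3928
G1 X-6.02 Y8.60 E0.5237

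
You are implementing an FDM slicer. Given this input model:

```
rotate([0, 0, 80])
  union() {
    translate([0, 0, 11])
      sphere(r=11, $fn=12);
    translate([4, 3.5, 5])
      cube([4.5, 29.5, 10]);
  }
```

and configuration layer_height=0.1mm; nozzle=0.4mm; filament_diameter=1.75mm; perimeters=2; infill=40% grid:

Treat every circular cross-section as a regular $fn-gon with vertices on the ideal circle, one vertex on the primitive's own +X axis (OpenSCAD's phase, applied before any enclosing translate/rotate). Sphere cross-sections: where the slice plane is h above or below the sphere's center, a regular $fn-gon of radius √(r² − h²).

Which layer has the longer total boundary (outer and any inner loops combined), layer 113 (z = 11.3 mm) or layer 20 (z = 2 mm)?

Layer 113 (z = 11.3): the r=11 sphere slices to a regular 12-gon of circumradius 10.996 (√(r²−h²) with h=0.3 from center) (perimeter = 2·12·10.996·sin(180°/12) = 68.30 mm); the cube at (4, 3.5) (footprint 4.5×29.5) is included at this height (perimeter 68.00 mm); Merging all regions: the regions partially overlap (shared area 22.90 mm²), so the edge portions inside another operand are dropped and the merged outline is re-measured after clipping — boundary = 116.56 mm; (whole slice rotated 80° about Z — lengths, areas and connectivity unchanged). So its perimeter = 116.56 mm. Layer 20 (z = 2): the r=11 sphere contributes a regular 12-gon of circumradius √(11²−9²) = 6.325 (perimeter = 2·12·6.325·sin(180°/12) = 39.29 mm); the cube at (4, 3.5) is absent (z outside [5, 15]); Combining (union): only the r=11 sphere is present, so the union is just that shape — boundary = 39.29 mm; (rotated 80° about Z; rotation is an isometry so areas/perimeters/island counts are preserved). So its perimeter = 39.29 mm. Layer 113 is larger (116.56 vs 39.29 mm).

layer 113 (z = 11.3 mm)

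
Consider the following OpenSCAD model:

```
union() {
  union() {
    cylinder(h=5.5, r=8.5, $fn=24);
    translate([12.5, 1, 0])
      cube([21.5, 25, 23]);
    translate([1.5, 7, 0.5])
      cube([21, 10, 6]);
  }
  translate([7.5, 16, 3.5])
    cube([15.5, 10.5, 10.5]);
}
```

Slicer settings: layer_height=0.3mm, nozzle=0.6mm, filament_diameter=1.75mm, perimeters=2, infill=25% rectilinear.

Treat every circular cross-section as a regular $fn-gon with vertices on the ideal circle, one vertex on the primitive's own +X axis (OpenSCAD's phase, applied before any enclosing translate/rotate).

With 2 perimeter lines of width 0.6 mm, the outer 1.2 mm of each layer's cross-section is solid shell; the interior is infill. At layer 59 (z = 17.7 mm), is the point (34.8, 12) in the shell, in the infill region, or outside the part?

At z = 17.7 mm: the cylinder does not reach this height (z outside [0, 5.5]); the cube at (12.5, 1) (footprint 21.5×25) is included at this height; the cube at (1.5, 7) is absent (z outside [0.5, 6.5]); Taking the union: only the 21.5×25 cube at (12.5, 1) is present, so the union is just that shape — 1 connected region; the cube at (7.5, 16) is not intersected at this z (z outside [3.5, 14]); Taking the union: only the result so far is present, so the union is just that shape — 1 connected region. Overall, the cross-section is a single solid region. The nearest boundary edge runs (34.00, 1.00)→(34.00, 26.00); distance from the point to it = 0.80 mm. The point is not inside any of the regions above, so it lies outside the cross-section (0.80 mm from the nearest boundary).

outside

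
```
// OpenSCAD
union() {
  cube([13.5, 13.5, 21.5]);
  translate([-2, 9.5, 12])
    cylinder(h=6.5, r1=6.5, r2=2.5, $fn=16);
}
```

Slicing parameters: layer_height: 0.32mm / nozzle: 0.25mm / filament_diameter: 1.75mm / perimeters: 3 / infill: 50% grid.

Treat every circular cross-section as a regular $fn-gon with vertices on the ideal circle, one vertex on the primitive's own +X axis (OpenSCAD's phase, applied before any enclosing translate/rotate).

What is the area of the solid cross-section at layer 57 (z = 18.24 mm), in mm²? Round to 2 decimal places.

202.46 mm²

At z = 18.24 mm: the cube (footprint 13.5×13.5) is included at this height (area 182.25 mm²); the cone at (-2, 9.5): at t=0.960 of its height the radius interpolates to r₁+(r₂−r₁)t = 2.660, giving a regular 16-gon of that circumradius (area = (16/2)·2.660²·sin(360°/16) = 21.66 mm²); Merging all regions: the regions partially overlap — summed areas 203.91 mm² minus the doubly-counted overlap 1.45 mm² gives 202.46 mm² — area = 202.46 mm². Overall, the cross-section is a single solid region. Net area = 202.46 mm².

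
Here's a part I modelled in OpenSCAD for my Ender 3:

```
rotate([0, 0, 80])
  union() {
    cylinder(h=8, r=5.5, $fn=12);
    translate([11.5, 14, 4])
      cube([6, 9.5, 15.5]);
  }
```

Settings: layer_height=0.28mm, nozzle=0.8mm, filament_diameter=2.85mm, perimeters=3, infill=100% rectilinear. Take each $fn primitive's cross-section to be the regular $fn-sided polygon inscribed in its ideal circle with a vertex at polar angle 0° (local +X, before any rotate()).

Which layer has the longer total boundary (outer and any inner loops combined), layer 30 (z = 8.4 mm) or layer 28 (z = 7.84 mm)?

Layer 30 (z = 8.4): the cylinder is absent (z outside [0, 8]); the cube at (11.5, 14) is present — its section is the full 6×9.5 rectangle (perimeter 31.00 mm); Combining (union): only the 6×9.5 cube at (11.5, 14) is present, so the union is just that shape — boundary = 31.00 mm; (whole slice rotated 80° about Z — lengths, areas and connectivity unchanged). So its perimeter = 31.00 mm. Layer 28 (z = 7.84): the cylinder: section is a regular 12-gon, circumradius r=5.5 (perimeter = 2·12·5.500·sin(180°/12) = 34.16 mm); the cube at (11.5, 14) (footprint 6×9.5) is included at this height (perimeter 31.00 mm); Combining (union): the 2 present regions are separate (no shared area or edge), so areas and boundary lengths simply add and each stays a separate island — boundary = 65.16 mm; (rotated 80° about Z; rotation is an isometry so areas/perimeters/island counts are preserved). So its perimeter = 65.16 mm. Layer 28 is larger (65.16 vs 31.00 mm).

layer 28 (z = 7.84 mm)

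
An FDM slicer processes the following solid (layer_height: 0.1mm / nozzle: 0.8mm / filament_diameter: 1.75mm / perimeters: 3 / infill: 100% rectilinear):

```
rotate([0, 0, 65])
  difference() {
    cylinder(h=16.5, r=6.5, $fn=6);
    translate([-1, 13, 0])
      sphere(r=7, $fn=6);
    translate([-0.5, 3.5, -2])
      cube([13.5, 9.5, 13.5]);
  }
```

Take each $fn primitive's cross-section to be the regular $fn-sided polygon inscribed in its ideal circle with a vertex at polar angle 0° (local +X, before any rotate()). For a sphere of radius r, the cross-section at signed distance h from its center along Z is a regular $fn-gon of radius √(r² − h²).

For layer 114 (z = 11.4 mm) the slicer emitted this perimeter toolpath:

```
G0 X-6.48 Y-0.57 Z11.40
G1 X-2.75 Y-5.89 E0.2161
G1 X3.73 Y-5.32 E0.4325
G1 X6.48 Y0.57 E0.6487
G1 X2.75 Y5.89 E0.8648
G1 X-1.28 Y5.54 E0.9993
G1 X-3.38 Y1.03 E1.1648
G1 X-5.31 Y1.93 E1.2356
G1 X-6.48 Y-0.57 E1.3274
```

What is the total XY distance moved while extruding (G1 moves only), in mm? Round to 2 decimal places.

Sum the Euclidean lengths of each G1 segment: total = 39.91 mm.

39.91 mm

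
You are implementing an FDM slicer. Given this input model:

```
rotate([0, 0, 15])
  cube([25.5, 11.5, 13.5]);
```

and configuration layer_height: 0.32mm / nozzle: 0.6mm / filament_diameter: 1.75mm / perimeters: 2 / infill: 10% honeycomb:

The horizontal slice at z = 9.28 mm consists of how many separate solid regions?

At z = 9.28 mm: the 25.5×11.5 cube contributes its full rectangle; (rotated 15° about Z; rotation is an isometry so areas/perimeters/island counts are preserved). The result has 1 disconnected region.

1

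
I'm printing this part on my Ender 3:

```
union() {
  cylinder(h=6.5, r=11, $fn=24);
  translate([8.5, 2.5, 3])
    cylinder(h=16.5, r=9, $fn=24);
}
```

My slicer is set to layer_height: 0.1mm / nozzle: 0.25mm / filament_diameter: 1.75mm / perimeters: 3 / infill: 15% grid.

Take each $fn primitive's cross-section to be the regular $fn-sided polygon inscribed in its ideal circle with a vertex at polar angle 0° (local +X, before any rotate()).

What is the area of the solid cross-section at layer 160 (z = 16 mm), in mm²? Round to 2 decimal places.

At z = 16 mm: the cylinder is not intersected at this z (z outside [0, 6.5]); the cylinder at (8.5, 2.5): section is a regular 24-gon, circumradius r=9 (area = (24/2)·9.000²·sin(360°/24) = 251.57 mm²); Combining (union): only the r=9 cylinder at (8.5, 2.5) is present, so the union is just that shape — area = 251.57 mm². Overall, the cross-section is a single solid region. Net area = 251.57 mm².

251.57 mm²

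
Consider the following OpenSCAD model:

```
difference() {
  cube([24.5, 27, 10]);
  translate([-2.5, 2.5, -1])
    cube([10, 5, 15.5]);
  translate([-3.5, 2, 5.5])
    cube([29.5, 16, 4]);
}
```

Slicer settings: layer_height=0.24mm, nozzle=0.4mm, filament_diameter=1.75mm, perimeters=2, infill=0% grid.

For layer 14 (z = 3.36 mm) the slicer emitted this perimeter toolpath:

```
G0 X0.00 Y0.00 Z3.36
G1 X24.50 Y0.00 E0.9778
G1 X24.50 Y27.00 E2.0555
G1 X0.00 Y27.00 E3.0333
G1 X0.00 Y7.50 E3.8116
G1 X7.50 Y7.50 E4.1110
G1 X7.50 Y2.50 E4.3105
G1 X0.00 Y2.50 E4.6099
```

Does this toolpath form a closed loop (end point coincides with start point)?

no

Start point (G0): (0.00, 0.00). End point (last G1): the path does not return to the start — open.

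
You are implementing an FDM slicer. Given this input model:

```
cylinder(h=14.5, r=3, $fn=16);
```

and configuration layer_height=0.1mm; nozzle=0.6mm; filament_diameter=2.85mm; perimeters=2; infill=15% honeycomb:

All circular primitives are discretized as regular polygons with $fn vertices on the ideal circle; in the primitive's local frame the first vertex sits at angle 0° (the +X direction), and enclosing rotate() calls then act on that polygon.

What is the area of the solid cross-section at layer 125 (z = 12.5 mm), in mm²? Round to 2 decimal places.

27.55 mm²

At z = 12.5 mm: the r=3 cylinder gives a regular 16-gon of circumradius 3 (constant along its height) (area = (16/2)·3.000²·sin(360°/16) = 27.55 mm²). Overall, the cross-section is a single solid region. Net area = 27.55 mm².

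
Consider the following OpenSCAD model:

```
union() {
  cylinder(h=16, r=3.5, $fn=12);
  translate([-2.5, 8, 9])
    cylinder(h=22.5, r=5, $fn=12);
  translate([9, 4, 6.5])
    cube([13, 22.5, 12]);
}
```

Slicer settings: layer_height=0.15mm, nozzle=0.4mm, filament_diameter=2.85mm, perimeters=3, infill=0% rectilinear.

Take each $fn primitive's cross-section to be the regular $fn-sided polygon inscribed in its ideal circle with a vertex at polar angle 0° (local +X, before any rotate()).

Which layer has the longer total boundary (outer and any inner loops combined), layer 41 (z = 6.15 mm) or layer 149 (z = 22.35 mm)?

Layer 41 (z = 6.15): the r=3.5 cylinder gives a regular 12-gon of circumradius 3.5 (constant along its height) (perimeter = 2·12·3.500·sin(180°/12) = 21.74 mm); the cylinder at (-2.5, 8) does not reach this height (z outside [9, 31.5]); the cube at (9, 4) is not intersected at this z (z outside [6.5, 18.5]); Taking the union: only the r=3.5 cylinder is present, so the union is just that shape — boundary = 21.74 mm. So its perimeter = 21.74 mm. Layer 149 (z = 22.35): the cylinder is absent (z outside [0, 16]); the r=5 cylinder at (-2.5, 8) contributes a regular 12-gon of circumradius 5 (perimeter = 2·12·5.000·sin(180°/12) = 31.06 mm); the cube at (9, 4) is absent (z outside [6.5, 18.5]); Combining (union): only the r=5 cylinder at (-2.5, 8) is present, so the union is just that shape — boundary = 31.06 mm. So its perimeter = 31.06 mm. Layer 149 is larger (31.06 vs 21.74 mm).

layer 149 (z = 22.35 mm)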